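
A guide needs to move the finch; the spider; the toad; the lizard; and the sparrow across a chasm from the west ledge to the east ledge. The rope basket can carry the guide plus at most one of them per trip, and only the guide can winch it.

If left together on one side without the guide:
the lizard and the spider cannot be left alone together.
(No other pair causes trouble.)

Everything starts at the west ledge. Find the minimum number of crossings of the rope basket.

9

Counting alone: the guide can take at most 1 across per trip to the east ledge, so moving all 5 needs at least 5 loaded trips out, with a return between consecutive ones — at least 9 crossings.
The plan below uses exactly 9 crossings, so it is optimal:
1. Guide goes to the east ledge with the spider.  [the west ledge: the finch, the lizard, the sparrow, the toad | the east ledge: the spider]
2. Guide goes back to the west ledge alone.  [the west ledge: the finch, the lizard, the sparrow, the toad | the east ledge: the spider]
3. Guide goes to the east ledge with the finch.  [the west ledge: the lizard, the sparrow, the toad | the east ledge: the finch, the spider]
4. Guide goes back to the west ledge alone.  [the west ledge: the lizard, the sparrow, the toad | the east ledge: the finch, the spider]
5. Guide goes to the east ledge with the toad.  [the west ledge: the lizard, the sparrow | the east ledge: the finch, the spider, the toad]
6. Guide goes back to the west ledge alone.  [the west ledge: the lizard, the sparrow | the east ledge: the finch, the spider, the toad]
7. Guide goes to the east ledge with the sparrow.  [the west ledge: the lizard | the east ledge: the finch, the sparrow, the spider, the toad]
8. Guide goes back to the west ledge alone.  [the west ledge: the lizard | the east ledge: the finch, the sparrow, the spider, the toad]
9. Guide goes to the east ledge with the lizard.  [the west ledge: — | the east ledge: the finch, the lizard, the sparrow, the spider, the toad]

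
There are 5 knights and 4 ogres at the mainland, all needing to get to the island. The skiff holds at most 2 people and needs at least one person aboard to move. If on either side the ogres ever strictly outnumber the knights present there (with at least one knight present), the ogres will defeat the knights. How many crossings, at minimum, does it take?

15

Counting alone: each trip to the island takes at most 2 across and each return brings at least 1 back, so after t trips out (and t−1 returns) at most 2t − (t−1) of the 9 are across; that first reaches 9 at t = 8, so at least 15 crossings are needed.
The plan below uses exactly 15 crossings, so it is optimal:
1. 2 ogres → the island.  (the mainland: 5K 2O; the island: 0K 2O)
2. 1 ogre ← the mainland.  (the mainland: 5K 3O; the island: 0K 1O)
3. 2 ogres → the island.  (the mainland: 5K 1O; the island: 0K 3O)
4. 1 ogre ← the mainland.  (the mainland: 5K 2O; the island: 0K 2O)
5. 2 knights → the island.  (the mainland: 3K 2O; the island: 2K 2O)
6. 1 ogre ← the mainland.  (the mainland: 3K 3O; the island: 2K 1O)
7. 1 knight and 1 ogre → the island.  (the mainland: 2K 2O; the island: 3K 2O)
8. 1 knight ← the mainland.  (the mainland: 3K 2O; the island: 2K 2O)
9. 1 knight and 1 ogre → the island.  (the mainland: 2K 1O; the island: 3K 3O)
10. 1 ogre ← the mainland.  (the mainland: 2K 2O; the island: 3K 2O)
11. 1 knight and 1 ogre → the island.  (the mainland: 1K 1O; the island: 4K 3O)
12. 1 knight ← the mainland.  (the mainland: 2K 1O; the island: 3K 3O)
13. 1 knight and 1 ogre → the island.  (the mainland: 1K 0O; the island: 4K 4O)
14. 1 ogre ← the mainland.  (the mainland: 1K 1O; the island: 4K 3O)
15. 1 knight and 1 ogre → the island.  (the mainland: 0K 0O; the island: 5K 4O)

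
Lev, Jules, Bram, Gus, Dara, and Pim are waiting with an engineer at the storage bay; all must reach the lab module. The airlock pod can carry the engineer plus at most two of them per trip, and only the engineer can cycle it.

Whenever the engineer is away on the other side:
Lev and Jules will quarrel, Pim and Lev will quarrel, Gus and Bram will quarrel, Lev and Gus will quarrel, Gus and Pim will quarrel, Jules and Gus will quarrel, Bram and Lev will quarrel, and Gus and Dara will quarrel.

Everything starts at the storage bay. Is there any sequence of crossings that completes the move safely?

No

Following every safe sequence of crossings from the start, the most of the 6 that can be at the lab module as the airlock pod arrives there on crossings 1, 3, 5 is 2, 3, 4 respectively; the best ever achieved is 4 of 6.
From crossing 7 on, no configuration arises that was not already reachable earlier: only 19 distinct safe configurations (who is on which side, and where the airlock pod is) can ever be reached, none of them has everyone across, and every continuation just revisits them. So no valid plan exists.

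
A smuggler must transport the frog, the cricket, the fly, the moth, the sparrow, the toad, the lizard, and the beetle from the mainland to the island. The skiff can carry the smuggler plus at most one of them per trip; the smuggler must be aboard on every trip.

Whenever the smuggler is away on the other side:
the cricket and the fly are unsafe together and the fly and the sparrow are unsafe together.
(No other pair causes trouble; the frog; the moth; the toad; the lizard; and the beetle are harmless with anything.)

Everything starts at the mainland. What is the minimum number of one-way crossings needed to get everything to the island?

17

Counting alone: the smuggler can take at most 1 across per trip to the island, so moving all 8 needs at least 8 loaded trips out, with a return between consecutive ones — at least 15 crossings.
The safety rule pushes this higher. Following every safe sequence of crossings, the most of the 8 that can be at the island as the skiff arrives there on crossing 15 is 7 — never all 8.
So no plan with fewer than 17 crossings exists, and this one achieves 17:
1. Smuggler goes to the island with the fly.
2. Smuggler goes back to the mainland alone.
3. Smuggler goes to the island with the frog.
4. Smuggler goes back to the mainland alone.
5. Smuggler goes to the island with the cricket.
6. Smuggler goes back to the mainland with the fly.
7. Smuggler goes to the island with the sparrow.
8. Smuggler goes back to the mainland alone.
9. Smuggler goes to the island with the moth.
10. Smuggler goes back to the mainland alone.
11. Smuggler goes to the island with the toad.
12. Smuggler goes back to the mainland alone.
13. Smuggler goes to the island with the lizard.
14. Smuggler goes back to the mainland alone.
15. Smuggler goes to the island with the beetle.
16. Smuggler goes back to the mainland alone.
17. Smuggler goes to the island with the fly.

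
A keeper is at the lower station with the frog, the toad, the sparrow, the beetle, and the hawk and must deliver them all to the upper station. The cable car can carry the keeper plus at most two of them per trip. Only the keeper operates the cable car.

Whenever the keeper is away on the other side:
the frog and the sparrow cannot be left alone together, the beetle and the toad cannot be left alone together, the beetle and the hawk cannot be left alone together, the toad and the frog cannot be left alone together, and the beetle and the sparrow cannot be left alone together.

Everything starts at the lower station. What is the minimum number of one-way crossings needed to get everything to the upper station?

7

Counting alone: the keeper can take at most 2 across per trip to the upper station, so moving all 5 needs at least 3 loaded trips out, with a return between consecutive ones — at least 5 crossings.
The safety rule pushes this higher. Following every safe sequence of crossings, the most of the 5 that can be at the upper station as the cable car arrives there on crossing 5 is 4 — never all 5.
So no plan with fewer than 7 crossings exists, and this one achieves 7:
1. Keeper goes to the upper station with the beetle and the frog.  [the lower station: the hawk, the sparrow, the toad | the upper station: the beetle, the frog]
2. Keeper goes back to the lower station alone.  [the lower station: the hawk, the sparrow, the toad | the upper station: the beetle, the frog]
3. Keeper goes to the upper station with the toad.  [the lower station: the hawk, the sparrow | the upper station: the beetle, the frog, the toad]
4. Keeper goes back to the lower station with the beetle and the frog.  [the lower station: the beetle, the frog, the hawk, the sparrow | the upper station: the toad]
5. Keeper goes to the upper station with the hawk and the sparrow.  [the lower station: the beetle, the frog | the upper station: the hawk, the sparrow, the toad]
6. Keeper goes back to the lower station alone.  [the lower station: the beetle, the frog | the upper station: the hawk, the sparrow, the toad]
7. Keeper goes to the upper station with the beetle and the frog.  [the lower station: — | the upper station: the beetle, the frog, the hawk, the sparrow, the toad]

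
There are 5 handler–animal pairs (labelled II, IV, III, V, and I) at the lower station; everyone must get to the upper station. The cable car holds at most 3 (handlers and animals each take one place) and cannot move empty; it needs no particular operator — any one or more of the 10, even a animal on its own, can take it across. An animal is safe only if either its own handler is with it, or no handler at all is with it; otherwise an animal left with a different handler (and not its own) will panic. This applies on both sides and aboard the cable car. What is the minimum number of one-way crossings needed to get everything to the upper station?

Counting alone: each trip to the upper station takes at most 3 across and each return brings at least 1 back, so after t trips out (and t−1 returns) at most 3t − (t−1) of the 10 are across; that first reaches 10 at t = 5, so at least 9 crossings are needed.
The safety rule pushes this higher. Following every safe sequence of crossings, the most of the 10 that can be at the upper station as the cable car arrives there on crossing 9 is 9 — never all 10.
So no plan with fewer than 11 crossings exists, and this one achieves 11:
1. animal II and handler II cross → the upper station.
2. handler II crosses ← the lower station.
3. animal III, animal IV, and animal V cross → the upper station.
4. animal II crosses ← the lower station.
5. handler III, handler IV, and handler V cross → the upper station.
6. animal IV and handler IV cross ← the lower station.
7. handler I, handler II, and handler IV cross → the upper station.
8. animal III crosses ← the lower station.
9. animal II and animal IV cross → the upper station.
10. animal II crosses ← the lower station.
11. animal I, animal II, and animal III cross → the upper station.

11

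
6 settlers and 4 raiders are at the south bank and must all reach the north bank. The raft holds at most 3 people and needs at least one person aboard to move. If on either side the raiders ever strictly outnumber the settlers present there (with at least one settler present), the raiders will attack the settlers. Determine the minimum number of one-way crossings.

Counting alone: each trip to the north bank takes at most 3 across and each return brings at least 1 back, so after t trips out (and t−1 returns) at most 3t − (t−1) of the 10 are across; that first reaches 10 at t = 5, so at least 9 crossings are needed.
The plan below uses exactly 9 crossings, so it is optimal:
1. 2 raiders → the north bank.  (the south bank: 6S 2R; the north bank: 0S 2R)
2. 1 raider ← the south bank.  (the south bank: 6S 3R; the north bank: 0S 1R)
3. 3 raiders → the north bank.  (the south bank: 6S 0R; the north bank: 0S 4R)
4. 1 raider ← the south bank.  (the south bank: 6S 1R; the north bank: 0S 3R)
5. 3 settlers → the north bank.  (the south bank: 3S 1R; the north bank: 3S 3R)
6. 1 raider ← the south bank.  (the south bank: 3S 2R; the north bank: 3S 2R)
7. 1 settler and 2 raiders → the north bank.  (the south bank: 2S 0R; the north bank: 4S 4R)
8. 1 raider ← the south bank.  (the south bank: 2S 1R; the north bank: 4S 3R)
9. 2 settlers and 1 raider → the north bank.  (the south bank: 0S 0R; the north bank: 6S 4R)

9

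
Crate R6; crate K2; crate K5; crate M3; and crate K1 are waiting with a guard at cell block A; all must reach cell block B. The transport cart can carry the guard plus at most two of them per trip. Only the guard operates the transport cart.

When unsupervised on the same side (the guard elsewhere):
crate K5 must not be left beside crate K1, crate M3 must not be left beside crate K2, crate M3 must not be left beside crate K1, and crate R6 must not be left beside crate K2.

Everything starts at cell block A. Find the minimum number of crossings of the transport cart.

Counting alone: the guard can take at most 2 across per trip to cell block B, so moving all 5 needs at least 3 loaded trips out, with a return between consecutive ones — at least 5 crossings.
The safety rule pushes this higher. Following every safe sequence of crossings, the most of the 5 that can be at cell block B as the transport cart arrives there on crossing 5 is 4 — never all 5.
So no plan with fewer than 7 crossings exists, and this one achieves 7:
1. Guard goes to cell block B with crate K1 and crate K2.
2. Guard goes back to cell block A alone.
3. Guard goes to cell block B with crate R6.
4. Guard goes back to cell block A with crate K2.
5. Guard goes to cell block B with crate K5 and crate M3.
6. Guard goes back to cell block A with crate K1.
7. Guard goes to cell block B with crate K1 and crate K2.

7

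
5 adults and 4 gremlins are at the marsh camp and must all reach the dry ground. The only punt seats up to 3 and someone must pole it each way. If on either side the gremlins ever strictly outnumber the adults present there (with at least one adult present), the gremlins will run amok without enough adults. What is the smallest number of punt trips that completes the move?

Counting alone: each trip to the dry ground takes at most 3 across and each return brings at least 1 back, so after t trips out (and t−1 returns) at most 3t − (t−1) of the 9 are across; that first reaches 9 at t = 4, so at least 7 crossings are needed.
The plan below uses exactly 7 crossings, so it is optimal:
1. 3 gremlins → the dry ground.  (the marsh camp: 5A 1G; the dry ground: 0A 3G)
2. 1 gremlin ← the marsh camp.  (the marsh camp: 5A 2G; the dry ground: 0A 2G)
3. 3 adults → the dry ground.  (the marsh camp: 2A 2G; the dry ground: 3A 2G)
4. 1 adult ← the marsh camp.  (the marsh camp: 3A 2G; the dry ground: 2A 2G)
5. 2 adults and 1 gremlin → the dry ground.  (the marsh camp: 1A 1G; the dry ground: 4A 3G)
6. 1 adult ← the marsh camp.  (the marsh camp: 2A 1G; the dry ground: 3A 3G)
7. 2 adults and 1 gremlin → the dry ground.  (the marsh camp: 0A 0G; the dry ground: 5A 4G)

7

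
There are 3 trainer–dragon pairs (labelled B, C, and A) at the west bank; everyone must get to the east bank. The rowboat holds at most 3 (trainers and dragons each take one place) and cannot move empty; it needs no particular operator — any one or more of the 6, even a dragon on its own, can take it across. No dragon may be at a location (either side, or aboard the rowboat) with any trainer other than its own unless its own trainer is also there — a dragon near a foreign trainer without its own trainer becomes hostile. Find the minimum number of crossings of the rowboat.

5

Counting alone: each trip to the east bank takes at most 3 across and each return brings at least 1 back, so after t trips out (and t−1 returns) at most 3t − (t−1) of the 6 are across; that first reaches 6 at t = 3, so at least 5 crossings are needed.
The plan below uses exactly 5 crossings, so it is optimal:
1. dragon B and trainer B cross → the east bank.
2. trainer B crosses ← the west bank.
3. trainer A, trainer B, and trainer C cross → the east bank.
4. dragon B crosses ← the west bank.
5. dragon A, dragon B, and dragon C cross → the east bank.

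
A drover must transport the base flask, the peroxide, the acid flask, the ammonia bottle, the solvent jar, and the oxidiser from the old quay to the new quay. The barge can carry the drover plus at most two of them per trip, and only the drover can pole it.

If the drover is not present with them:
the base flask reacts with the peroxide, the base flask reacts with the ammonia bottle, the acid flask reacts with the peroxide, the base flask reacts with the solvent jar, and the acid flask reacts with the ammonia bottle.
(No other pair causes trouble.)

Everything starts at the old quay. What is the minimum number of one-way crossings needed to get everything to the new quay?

7

Counting alone: the drover can take at most 2 across per trip to the new quay, so moving all 6 needs at least 3 loaded trips out, with a return between consecutive ones — at least 5 crossings.
The safety rule pushes this higher. Following every safe sequence of crossings, the most of the 6 that can be at the new quay as the barge arrives there on crossing 5 is 5 — never all 6.
So no plan with fewer than 7 crossings exists, and this one achieves 7:
1. Drover goes to the new quay with the acid flask and the base flask.
2. Drover goes back to the old quay alone.
3. Drover goes to the new quay with the ammonia bottle and the peroxide.
4. Drover goes back to the old quay with the acid flask and the base flask.
5. Drover goes to the new quay with the oxidiser and the solvent jar.
6. Drover goes back to the old quay alone.
7. Drover goes to the new quay with the acid flask and the base flask.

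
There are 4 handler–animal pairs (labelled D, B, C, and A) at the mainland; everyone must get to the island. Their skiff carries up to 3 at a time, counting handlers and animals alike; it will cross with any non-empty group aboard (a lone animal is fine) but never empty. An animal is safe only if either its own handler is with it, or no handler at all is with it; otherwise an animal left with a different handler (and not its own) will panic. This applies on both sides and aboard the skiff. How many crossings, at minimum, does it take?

9

Counting alone: each trip to the island takes at most 3 across and each return brings at least 1 back, so after t trips out (and t−1 returns) at most 3t − (t−1) of the 8 are across; that first reaches 8 at t = 4, so at least 7 crossings are needed.
The safety rule pushes this higher. Following every safe sequence of crossings, the most of the 8 that can be at the island as the skiff arrives there on crossing 7 is 7 — never all 8.
So no plan with fewer than 9 crossings exists, and this one achieves 9:
1. animal D and handler D cross → the island.
2. handler D crosses ← the mainland.
3. animal B, handler B, and handler D cross → the island.
4. animal D and handler D cross ← the mainland.
5. handler A, handler C, and handler D cross → the island.
6. animal B crosses ← the mainland.
7. animal B and animal D cross → the island.
8. animal D crosses ← the mainland.
9. animal A, animal C, and animal D cross → the island.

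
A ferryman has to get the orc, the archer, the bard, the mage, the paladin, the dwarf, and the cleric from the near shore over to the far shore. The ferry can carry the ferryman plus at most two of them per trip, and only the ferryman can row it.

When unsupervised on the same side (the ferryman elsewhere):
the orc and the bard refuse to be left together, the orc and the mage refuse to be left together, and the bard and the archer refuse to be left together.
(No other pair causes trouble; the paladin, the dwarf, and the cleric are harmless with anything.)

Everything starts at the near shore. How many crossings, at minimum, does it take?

Counting alone: the ferryman can take at most 2 across per trip to the far shore, so moving all 7 needs at least 4 loaded trips out, with a return between consecutive ones — at least 7 crossings.
The plan below uses exactly 7 crossings, so it is optimal:
1. Ferryman goes to the far shore with the archer and the orc.
2. Ferryman goes back to the near shore alone.
3. Ferryman goes to the far shore with the paladin.
4. Ferryman goes back to the near shore alone.
5. Ferryman goes to the far shore with the cleric and the dwarf.
6. Ferryman goes back to the near shore alone.
7. Ferryman goes to the far shore with the bard and the mage.

7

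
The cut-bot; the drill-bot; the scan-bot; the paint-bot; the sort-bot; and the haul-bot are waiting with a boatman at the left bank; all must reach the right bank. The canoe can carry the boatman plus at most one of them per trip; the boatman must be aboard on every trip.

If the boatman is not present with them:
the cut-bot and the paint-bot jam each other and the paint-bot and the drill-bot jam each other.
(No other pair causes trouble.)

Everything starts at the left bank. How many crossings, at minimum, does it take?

Counting alone: the boatman can take at most 1 across per trip to the right bank, so moving all 6 needs at least 6 loaded trips out, with a return between consecutive ones — at least 11 crossings.
The safety rule pushes this higher. Following every safe sequence of crossings, the most of the 6 that can be at the right bank as the canoe arrives there on crossing 11 is 5 — never all 6.
So no plan with fewer than 13 crossings exists, and this one achieves 13:
1. Boatman goes to the right bank with the paint-bot.
2. Boatman goes back to the left bank alone.
3. Boatman goes to the right bank with the cut-bot.
4. Boatman goes back to the left bank with the paint-bot.
5. Boatman goes to the right bank with the drill-bot.
6. Boatman goes back to the left bank alone.
7. Boatman goes to the right bank with the scan-bot.
8. Boatman goes back to the left bank alone.
9. Boatman goes to the right bank with the sort-bot.
10. Boatman goes back to the left bank alone.
11. Boatman goes to the right bank with the haul-bot.
12. Boatman goes back to the left bank alone.
13. Boatman goes to the right bank with the paint-bot.

13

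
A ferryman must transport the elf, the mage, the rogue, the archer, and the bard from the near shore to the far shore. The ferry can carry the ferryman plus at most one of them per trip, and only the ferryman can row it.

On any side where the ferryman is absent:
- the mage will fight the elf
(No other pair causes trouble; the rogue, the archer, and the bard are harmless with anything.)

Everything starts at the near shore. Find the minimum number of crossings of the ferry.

Counting alone: the ferryman can take at most 1 across per trip to the far shore, so moving all 5 needs at least 5 loaded trips out, with a return between consecutive ones — at least 9 crossings.
The plan below uses exactly 9 crossings, so it is optimal:
1. Ferryman goes to the far shore with the elf.
2. Ferryman goes back to the near shore alone.
3. Ferryman goes to the far shore with the rogue.
4. Ferryman goes back to the near shore alone.
5. Ferryman goes to the far shore with the archer.
6. Ferryman goes back to the near shore alone.
7. Ferryman goes to the far shore with the bard.
8. Ferryman goes back to the near shore alone.
9. Ferryman goes to the far shore with the mage.

9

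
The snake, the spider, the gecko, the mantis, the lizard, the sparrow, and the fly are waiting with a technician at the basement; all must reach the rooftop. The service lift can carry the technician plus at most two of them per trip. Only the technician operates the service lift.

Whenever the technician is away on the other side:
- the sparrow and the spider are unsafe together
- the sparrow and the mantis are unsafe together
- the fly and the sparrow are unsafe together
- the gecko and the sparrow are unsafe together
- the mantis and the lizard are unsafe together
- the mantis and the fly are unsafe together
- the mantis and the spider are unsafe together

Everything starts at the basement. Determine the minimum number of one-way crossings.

Counting alone: the technician can take at most 2 across per trip to the rooftop, so moving all 7 needs at least 4 loaded trips out, with a return between consecutive ones — at least 7 crossings.
The safety rule pushes this higher. Following every safe sequence of crossings, the most of the 7 that can be at the rooftop as the service lift arrives there on crossings 7, 9 is 5, 6 respectively — never all 7.
So no plan with fewer than 11 crossings exists, and this one achieves 11:
1. Technician goes to the rooftop with the mantis and the sparrow.
2. Technician goes back to the basement with the mantis.
3. Technician goes to the rooftop with the mantis and the snake.
4. Technician goes back to the basement with the mantis.
5. Technician goes to the rooftop with the gecko and the mantis.
6. Technician goes back to the basement with the sparrow.
7. Technician goes to the rooftop with the fly and the spider.
8. Technician goes back to the basement with the mantis.
9. Technician goes to the rooftop with the lizard and the mantis.
10. Technician goes back to the basement with the mantis.
11. Technician goes to the rooftop with the mantis and the sparrow.

11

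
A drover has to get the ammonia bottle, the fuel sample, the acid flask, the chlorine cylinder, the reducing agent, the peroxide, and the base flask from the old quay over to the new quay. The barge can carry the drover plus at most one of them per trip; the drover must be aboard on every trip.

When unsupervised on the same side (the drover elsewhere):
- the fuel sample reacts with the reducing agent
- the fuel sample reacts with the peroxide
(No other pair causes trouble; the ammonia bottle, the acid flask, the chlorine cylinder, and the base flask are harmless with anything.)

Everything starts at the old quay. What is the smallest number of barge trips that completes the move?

15

Counting alone: the drover can take at most 1 across per trip to the new quay, so moving all 7 needs at least 7 loaded trips out, with a return between consecutive ones — at least 13 crossings.
The safety rule pushes this higher. Following every safe sequence of crossings, the most of the 7 that can be at the new quay as the barge arrives there on crossing 13 is 6 — never all 7.
So no plan with fewer than 15 crossings exists, and this one achieves 15:
1. Drover goes to the new quay with the fuel sample.  [the old quay: the acid flask, the ammonia bottle, the base flask, the chlorine cylinder, the peroxide, the reducing agent | the new quay: the fuel sample]
2. Drover goes back to the old quay alone.  [the old quay: the acid flask, the ammonia bottle, the base flask, the chlorine cylinder, the peroxide, the reducing agent | the new quay: the fuel sample]
3. Drover goes to the new quay with the ammonia bottle.  [the old quay: the acid flask, the base flask, the chlorine cylinder, the peroxide, the reducing agent | the new quay: the ammonia bottle, the fuel sample]
4. Drover goes back to the old quay alone.  [the old quay: the acid flask, the base flask, the chlorine cylinder, the peroxide, the reducing agent | the new quay: the ammonia bottle, the fuel sample]
5. Drover goes to the new quay with the acid flask.  [the old quay: the base flask, the chlorine cylinder, the peroxide, the reducing agent | the new quay: the acid flask, the ammonia bottle, the fuel sample]
6. Drover goes back to the old quay alone.  [the old quay: the base flask, the chlorine cylinder, the peroxide, the reducing agent | the new quay: the acid flask, the ammonia bottle, the fuel sample]
7. Drover goes to the new quay with the chlorine cylinder.  [the old quay: the base flask, the peroxide, the reducing agent | the new quay: the acid flask, the ammonia bottle, the chlorine cylinder, the fuel sample]
8. Drover goes back to the old quay alone.  [the old quay: the base flask, the peroxide, the reducing agent | the new quay: the acid flask, the ammonia bottle, the chlorine cylinder, the fuel sample]
9. Drover goes to the new quay with the reducing agent.  [the old quay: the base flask, the peroxide | the new quay: the acid flask, the ammonia bottle, the chlorine cylinder, the fuel sample, the reducing agent]
10. Drover goes back to the old quay with the fuel sample.  [the old quay: the base flask, the fuel sample, the peroxide | the new quay: the acid flask, the ammonia bottle, the chlorine cylinder, the reducing agent]
11. Drover goes to the new quay with the peroxide.  [the old quay: the base flask, the fuel sample | the new quay: the acid flask, the ammonia bottle, the chlorine cylinder, the peroxide, the reducing agent]
12. Drover goes back to the old quay alone.  [the old quay: the base flask, the fuel sample | the new quay: the acid flask, the ammonia bottle, the chlorine cylinder, the peroxide, the reducing agent]
13. Drover goes to the new quay with the base flask.  [the old quay: the fuel sample | the new quay: the acid flask, the ammonia bottle, the base flask, the chlorine cylinder, the peroxide, the reducing agent]
14. Drover goes back to the old quay alone.  [the old quay: the fuel sample | the new quay: the acid flask, the ammonia bottle, the base flask, the chlorine cylinder, the peroxide, the reducing agent]
15. Drover goes to the new quay with the fuel sample.  [the old quay: — | the new quay: the acid flask, the ammonia bottle, the base flask, the chlorine cylinder, the fuel sample, the peroxide, the reducing agent]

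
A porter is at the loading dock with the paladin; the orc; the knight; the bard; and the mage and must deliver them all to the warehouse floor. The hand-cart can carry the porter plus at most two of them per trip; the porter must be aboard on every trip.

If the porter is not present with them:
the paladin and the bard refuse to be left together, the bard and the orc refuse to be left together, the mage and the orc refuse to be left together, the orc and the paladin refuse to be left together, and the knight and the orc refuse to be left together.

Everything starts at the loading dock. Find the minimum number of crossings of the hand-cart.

Counting alone: the porter can take at most 2 across per trip to the warehouse floor, so moving all 5 needs at least 3 loaded trips out, with a return between consecutive ones — at least 5 crossings.
The safety rule pushes this higher. Following every safe sequence of crossings, the most of the 5 that can be at the warehouse floor as the hand-cart arrives there on crossing 5 is 4 — never all 5.
So no plan with fewer than 7 crossings exists, and this one achieves 7:
1. Porter goes to the warehouse floor with the orc and the paladin.  [the loading dock: the bard, the knight, the mage | the warehouse floor: the orc, the paladin]
2. Porter goes back to the loading dock with the paladin.  [the loading dock: the bard, the knight, the mage, the paladin | the warehouse floor: the orc]
3. Porter goes to the warehouse floor with the knight and the paladin.  [the loading dock: the bard, the mage | the warehouse floor: the knight, the orc, the paladin]
4. Porter goes back to the loading dock with the orc.  [the loading dock: the bard, the mage, the orc | the warehouse floor: the knight, the paladin]
5. Porter goes to the warehouse floor with the mage and the orc.  [the loading dock: the bard | the warehouse floor: the knight, the mage, the orc, the paladin]
6. Porter goes back to the loading dock with the orc.  [the loading dock: the bard, the orc | the warehouse floor: the knight, the mage, the paladin]
7. Porter goes to the warehouse floor with the bard and the orc.  [the loading dock: — | the warehouse floor: the bard, the knight, the mage, the orc, the paladin]

7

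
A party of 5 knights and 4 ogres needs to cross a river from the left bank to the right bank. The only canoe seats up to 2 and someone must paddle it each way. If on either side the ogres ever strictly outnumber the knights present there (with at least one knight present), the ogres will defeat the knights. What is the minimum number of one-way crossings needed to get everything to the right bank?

15

Counting alone: each trip to the right bank takes at most 2 across and each return brings at least 1 back, so after t trips out (and t−1 returns) at most 2t − (t−1) of the 9 are across; that first reaches 9 at t = 8, so at least 15 crossings are needed.
The plan below uses exactly 15 crossings, so it is optimal:
1. 2 ogres → the right bank.  (the left bank: 5K 2O; the right bank: 0K 2O)
2. 1 ogre ← the left bank.  (the left bank: 5K 3O; the right bank: 0K 1O)
3. 2 ogres → the right bank.  (the left bank: 5K 1O; the right bank: 0K 3O)
4. 1 ogre ← the left bank.  (the left bank: 5K 2O; the right bank: 0K 2O)
5. 2 knights → the right bank.  (the left bank: 3K 2O; the right bank: 2K 2O)
6. 1 ogre ← the left bank.  (the left bank: 3K 3O; the right bank: 2K 1O)
7. 1 knight and 1 ogre → the right bank.  (the left bank: 2K 2O; the right bank: 3K 2O)
8. 1 knight ← the left bank.  (the left bank: 3K 2O; the right bank: 2K 2O)
9. 1 knight and 1 ogre → the right bank.  (the left bank: 2K 1O; the right bank: 3K 3O)
10. 1 ogre ← the left bank.  (the left bank: 2K 2O; the right bank: 3K 2O)
11. 1 knight and 1 ogre → the right bank.  (the left bank: 1K 1O; the right bank: 4K 3O)
12. 1 knight ← the left bank.  (the left bank: 2K 1O; the right bank: 3K 3O)
13. 1 knight and 1 ogre → the right bank.  (the left bank: 1K 0O; the right bank: 4K 4O)
14. 1 ogre ← the left bank.  (the left bank: 1K 1O; the right bank: 4K 3O)
15. 1 knight and 1 ogre → the right bank.  (the left bank: 0K 0O; the right bank: 5K 4O)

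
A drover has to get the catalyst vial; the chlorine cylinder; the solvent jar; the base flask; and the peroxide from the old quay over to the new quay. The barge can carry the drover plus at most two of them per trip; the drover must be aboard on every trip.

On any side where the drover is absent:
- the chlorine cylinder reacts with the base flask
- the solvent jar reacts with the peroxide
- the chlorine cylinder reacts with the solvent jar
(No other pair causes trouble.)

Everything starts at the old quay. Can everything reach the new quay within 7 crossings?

Yes — this plan uses 5 crossings (≤ 7):
1. Drover goes to the new quay with the chlorine cylinder and the solvent jar.  [the old quay: the base flask, the catalyst vial, the peroxide | the new quay: the chlorine cylinder, the solvent jar]
2. Drover goes back to the old quay with the chlorine cylinder.  [the old quay: the base flask, the catalyst vial, the chlorine cylinder, the peroxide | the new quay: the solvent jar]
3. Drover goes to the new quay with the base flask and the catalyst vial.  [the old quay: the chlorine cylinder, the peroxide | the new quay: the base flask, the catalyst vial, the solvent jar]
4. Drover goes back to the old quay alone.  [the old quay: the chlorine cylinder, the peroxide | the new quay: the base flask, the catalyst vial, the solvent jar]
5. Drover goes to the new quay with the chlorine cylinder and the peroxide.  [the old quay: — | the new quay: the base flask, the catalyst vial, the chlorine cylinder, the peroxide, the solvent jar]

Yes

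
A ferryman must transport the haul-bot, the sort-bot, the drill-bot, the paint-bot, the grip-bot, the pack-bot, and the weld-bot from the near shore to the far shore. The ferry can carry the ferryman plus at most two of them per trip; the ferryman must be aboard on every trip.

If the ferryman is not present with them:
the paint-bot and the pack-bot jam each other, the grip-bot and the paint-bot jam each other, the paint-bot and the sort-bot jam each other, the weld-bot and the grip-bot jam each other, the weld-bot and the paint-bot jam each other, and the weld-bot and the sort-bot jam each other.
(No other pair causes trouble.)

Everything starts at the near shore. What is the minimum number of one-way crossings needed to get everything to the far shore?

Counting alone: the ferryman can take at most 2 across per trip to the far shore, so moving all 7 needs at least 4 loaded trips out, with a return between consecutive ones — at least 7 crossings.
The safety rule pushes this higher. Following every safe sequence of crossings, the most of the 7 that can be at the far shore as the ferry arrives there on crossings 7, 9 is 5, 6 respectively — never all 7.
So no plan with fewer than 11 crossings exists, and this one achieves 11:
1. Ferryman goes to the far shore with the paint-bot and the weld-bot.
2. Ferryman goes back to the near shore with the paint-bot.
3. Ferryman goes to the far shore with the haul-bot and the paint-bot.
4. Ferryman goes back to the near shore with the paint-bot.
5. Ferryman goes to the far shore with the drill-bot and the paint-bot.
6. Ferryman goes back to the near shore with the paint-bot.
7. Ferryman goes to the far shore with the pack-bot and the paint-bot.
8. Ferryman goes back to the near shore with the paint-bot.
9. Ferryman goes to the far shore with the grip-bot and the sort-bot.
10. Ferryman goes back to the near shore with the weld-bot.
11. Ferryman goes to the far shore with the paint-bot and the weld-bot.

11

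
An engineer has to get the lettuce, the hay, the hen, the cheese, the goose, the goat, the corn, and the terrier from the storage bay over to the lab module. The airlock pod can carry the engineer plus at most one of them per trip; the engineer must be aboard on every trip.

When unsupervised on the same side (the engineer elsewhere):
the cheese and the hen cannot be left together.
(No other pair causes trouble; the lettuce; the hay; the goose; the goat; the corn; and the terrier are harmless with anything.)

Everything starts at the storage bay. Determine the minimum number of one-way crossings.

15

Counting alone: the engineer can take at most 1 across per trip to the lab module, so moving all 8 needs at least 8 loaded trips out, with a return between consecutive ones — at least 15 crossings.
The plan below uses exactly 15 crossings, so it is optimal:
1. Engineer goes to the lab module with the hen.  [the storage bay: the cheese, the corn, the goat, the goose, the hay, the lettuce, the terrier | the lab module: the hen]
2. Engineer goes back to the storage bay alone.  [the storage bay: the cheese, the corn, the goat, the goose, the hay, the lettuce, the terrier | the lab module: the hen]
3. Engineer goes to the lab module with the lettuce.  [the storage bay: the cheese, the corn, the goat, the goose, the hay, the terrier | the lab module: the hen, the lettuce]
4. Engineer goes back to the storage bay alone.  [the storage bay: the cheese, the corn, the goat, the goose, the hay, the terrier | the lab module: the hen, the lettuce]
5. Engineer goes to the lab module with the hay.  [the storage bay: the cheese, the corn, the goat, the goose, the terrier | the lab module: the hay, the hen, the lettuce]
6. Engineer goes back to the storage bay alone.  [the storage bay: the cheese, the corn, the goat, the goose, the terrier | the lab module: the hay, the hen, the lettuce]
7. Engineer goes to the lab module with the goose.  [the storage bay: the cheese, the corn, the goat, the terrier | the lab module: the goose, the hay, the hen, the lettuce]
8. Engineer goes back to the storage bay alone.  [the storage bay: the cheese, the corn, the goat, the terrier | the lab module: the goose, the hay, the hen, the lettuce]
9. Engineer goes to the lab module with the goat.  [the storage bay: the cheese, the corn, the terrier | the lab module: the goat, the goose, the hay, the hen, the lettuce]
10. Engineer goes back to the storage bay alone.  [the storage bay: the cheese, the corn, the terrier | the lab module: the goat, the goose, the hay, the hen, the lettuce]
11. Engineer goes to the lab module with the corn.  [the storage bay: the cheese, the terrier | the lab module: the corn, the goat, the goose, the hay, the hen, the lettuce]
12. Engineer goes back to the storage bay alone.  [the storage bay: the cheese, the terrier | the lab module: the corn, the goat, the goose, the hay, the hen, the lettuce]
13. Engineer goes to the lab module with the terrier.  [the storage bay: the cheese | the lab module: the corn, the goat, the goose, the hay, the hen, the lettuce, the terrier]
14. Engineer goes back to the storage bay alone.  [the storage bay: the cheese | the lab module: the corn, the goat, the goose, the hay, the hen, the lettuce, the terrier]
15. Engineer goes to the lab module with the cheese.  [the storage bay: — | the lab module: the cheese, the corn, the goat, the goose, the hay, the hen, the lettuce, the terrier]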